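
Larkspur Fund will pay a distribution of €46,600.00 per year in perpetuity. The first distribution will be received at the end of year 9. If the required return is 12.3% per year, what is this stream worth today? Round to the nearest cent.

Value at end of year 8: C / r = €46,600.00 / 0.123 = €378,861.7886
Discount to today: PV = €378,861.7886 / (1 + 0.123)^8 = €378,861.7886 / 2.529520 = €149,776.18

€149776.18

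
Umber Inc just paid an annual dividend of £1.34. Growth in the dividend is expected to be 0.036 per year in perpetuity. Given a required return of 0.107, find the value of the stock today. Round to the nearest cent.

£19.55

D₁ = D₀ × (1 + g) = £1.34 × 1.036 = £1.3882
Growing perpetuity: P = D₁ / (r − g) = £1.3882 / (0.107 − 0.036) = £19.55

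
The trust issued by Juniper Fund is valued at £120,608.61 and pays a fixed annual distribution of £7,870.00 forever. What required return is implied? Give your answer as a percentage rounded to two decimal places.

6.53%

P = C/r ⇒ r = C/P = £7,870.00/£120,608.61 = 0.065252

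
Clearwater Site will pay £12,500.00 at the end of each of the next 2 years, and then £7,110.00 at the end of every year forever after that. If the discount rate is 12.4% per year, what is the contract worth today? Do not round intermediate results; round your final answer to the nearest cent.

£66400.43

PV of 2-year annuity: £12,500.00 × [1 − (1+0.124)^−2] / 0.124 = 21015.12139
Perpetuity value at year 2: £7,110.00 / 0.124 = 57338.70968
PV of perpetuity: 57338.70968 / (1+0.124)^2 = 45385.30863
Total PV = 21015.12139 + 45385.30863 = 66400.43002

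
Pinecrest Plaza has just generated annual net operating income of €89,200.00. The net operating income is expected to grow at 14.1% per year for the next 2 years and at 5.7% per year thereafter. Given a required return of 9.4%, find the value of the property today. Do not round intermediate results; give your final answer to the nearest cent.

D_1 = 101777.20000
D_2 = 116127.78520
Terminal value at year 2: TV = D_2×(1+g_2)/(r−g_2) = 122747.06896/0.037 = 3317488.35017
P_0 = D_1/(1+r)^1 + D_2/(1+r)^2 + TV/(1+r)^2
    = 93032.17550 + 97028.98743 + 2771882.15442 = 2961943.31736

€2961943.32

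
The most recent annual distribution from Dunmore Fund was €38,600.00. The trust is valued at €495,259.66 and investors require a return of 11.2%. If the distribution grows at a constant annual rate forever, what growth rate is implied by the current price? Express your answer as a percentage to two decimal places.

3.16%

P = D₀(1+g)/(r−g) ⇒ P(r−g) = D₀(1+g) ⇒ g(P+D₀) = P·r − D₀
g = (P·r − D₀)/(P + D₀) = (€495,259.66×0.112 − €38,600.00) / (€495,259.66 + €38,600.00) = 0.031598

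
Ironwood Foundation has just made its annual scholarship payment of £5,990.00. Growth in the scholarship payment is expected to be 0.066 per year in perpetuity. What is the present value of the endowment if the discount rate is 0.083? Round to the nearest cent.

D₁ = D₀ × (1 + g) = £5,990.00 × 1.066 = £6,385.3400
Growing perpetuity: P = D₁ / (r − g) = £6,385.3400 / (0.083 − 0.066) = £375,608.24

£375608.24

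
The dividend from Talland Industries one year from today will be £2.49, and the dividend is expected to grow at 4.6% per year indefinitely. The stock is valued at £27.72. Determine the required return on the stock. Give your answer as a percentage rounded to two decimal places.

P = D₁/(r − g) ⇒ r = D₁/P + g = £2.4900/£27.72 + 0.046 = 0.089827 + 0.046 = 0.135827

13.58%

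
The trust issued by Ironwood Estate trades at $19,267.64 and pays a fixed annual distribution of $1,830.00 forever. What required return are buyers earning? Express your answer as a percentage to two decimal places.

P = C/r ⇒ r = C/P = $1,830.00/$19,267.64 = 0.094978

9.50%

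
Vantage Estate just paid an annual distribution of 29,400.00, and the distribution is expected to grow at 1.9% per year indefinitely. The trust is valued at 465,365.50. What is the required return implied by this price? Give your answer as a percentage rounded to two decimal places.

D₁ = 29,400.00 × 1.019 = 29,958.6000
P = D₁/(r − g) ⇒ r = D₁/P + g = 29,958.6000/465,365.50 + 0.019 = 0.064376 + 0.019 = 0.083376

8.34%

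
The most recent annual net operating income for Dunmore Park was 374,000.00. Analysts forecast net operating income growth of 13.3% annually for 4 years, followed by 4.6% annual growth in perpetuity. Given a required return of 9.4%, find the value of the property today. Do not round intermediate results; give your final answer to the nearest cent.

D_1 = 423742.00000
D_2 = 480099.68600
D_3 = 543952.94424
D_4 = 616298.68582
Terminal value at year 4: TV = D_4×(1+g_2)/(r−g_2) = 644648.42537/0.048 = 13430175.52853
P_0 = D_1/(1+r)^1 + D_2/(1+r)^2 + D_3/(1+r)^3 + D_4/(1+r)^4 + TV/(1+r)^4
    = 387332.72395 + 401140.74610 + 415441.01036 + 430251.06466 + 9375887.78401 = 11010053.32907

11010053.33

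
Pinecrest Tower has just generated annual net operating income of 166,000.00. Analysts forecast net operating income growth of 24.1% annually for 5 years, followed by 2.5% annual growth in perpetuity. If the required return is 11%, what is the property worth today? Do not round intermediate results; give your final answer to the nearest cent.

4671085.98

D_1 = 206006.00000
D_2 = 255653.44600
D_3 = 317265.92649
D_4 = 393727.01477
D_5 = 488615.22533
Terminal value at year 5: TV = D_5×(1+g_2)/(r−g_2) = 500830.60596/0.085 = 5892124.77602
P_0 = D_1/(1+r)^1 + D_2/(1+r)^2 + D_3/(1+r)^3 + D_4/(1+r)^4 + D_5/(1+r)^5 + TV/(1+r)^5
    = 185590.99099 + 207494.07191 + 231982.11103 + 259360.17999 + 289969.35438 + 3496689.27342 = 4671085.98171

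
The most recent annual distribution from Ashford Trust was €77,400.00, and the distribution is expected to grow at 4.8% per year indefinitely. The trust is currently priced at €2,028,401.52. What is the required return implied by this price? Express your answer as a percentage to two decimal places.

D₁ = €77,400.00 × 1.048 = €81,115.2000
P = D₁/(r − g) ⇒ r = D₁/P + g = €81,115.2000/€2,028,401.52 + 0.048 = 0.039990 + 0.048 = 0.087990

8.80%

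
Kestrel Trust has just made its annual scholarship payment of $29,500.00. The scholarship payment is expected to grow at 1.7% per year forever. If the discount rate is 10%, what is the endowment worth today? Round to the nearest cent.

D₁ = D₀ × (1 + g) = $29,500.00 × 1.017 = $30,001.5000
Growing perpetuity: P = D₁ / (r − g) = $30,001.5000 / (0.1 − 0.017) = $361,463.86

$361463.86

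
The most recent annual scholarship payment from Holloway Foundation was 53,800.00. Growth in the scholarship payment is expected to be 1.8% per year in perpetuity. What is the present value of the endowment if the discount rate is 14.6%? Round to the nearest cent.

427878.13

D₁ = D₀ × (1 + g) = 53,800.00 × 1.018 = 54,768.4000
Growing perpetuity: P = D₁ / (r − g) = 54,768.4000 / (0.146 − 0.018) = 427,878.13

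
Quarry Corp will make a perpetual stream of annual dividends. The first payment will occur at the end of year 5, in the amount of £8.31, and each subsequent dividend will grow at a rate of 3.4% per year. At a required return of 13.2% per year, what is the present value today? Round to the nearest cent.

£51.64

Value at end of year 4: C₁ / (r − g) = £8.31 / (0.132 − 0.034) = £84.7959
Discount to today: PV = £84.7959 / (1 + 0.132)^4 = £84.7959 / 1.642047 = £51.64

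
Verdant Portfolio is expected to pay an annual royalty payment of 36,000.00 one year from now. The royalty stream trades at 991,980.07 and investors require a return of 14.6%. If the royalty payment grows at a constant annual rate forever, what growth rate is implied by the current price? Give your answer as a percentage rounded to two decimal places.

10.97%

P = D₁/(r−g) ⇒ g = r − D₁/P = 0.146 − 36,000.00/991,980.07 = 0.109709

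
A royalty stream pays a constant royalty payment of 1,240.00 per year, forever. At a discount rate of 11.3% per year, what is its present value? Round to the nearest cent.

Level perpetuity: PV = C / r = 1,240.00 / 0.113 = 10,973.45

10973.45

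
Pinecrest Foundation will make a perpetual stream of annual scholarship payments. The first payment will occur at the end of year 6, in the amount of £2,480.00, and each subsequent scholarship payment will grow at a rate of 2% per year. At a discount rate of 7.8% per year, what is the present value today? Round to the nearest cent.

Value at end of year 5: C₁ / (r − g) = £2,480.00 / (0.078 − 0.02) = £42,758.6207
Discount to today: PV = £42,758.6207 / (1 + 0.078)^5 = £42,758.6207 / 1.455773 = £29,371.75

£29371.75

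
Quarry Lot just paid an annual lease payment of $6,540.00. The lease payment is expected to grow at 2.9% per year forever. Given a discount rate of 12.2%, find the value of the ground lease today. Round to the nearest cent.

D₁ = D₀ × (1 + g) = $6,540.00 × 1.029 = $6,729.6600
Growing perpetuity: P = D₁ / (r − g) = $6,729.6600 / (0.122 − 0.029) = $72,361.94

$72361.94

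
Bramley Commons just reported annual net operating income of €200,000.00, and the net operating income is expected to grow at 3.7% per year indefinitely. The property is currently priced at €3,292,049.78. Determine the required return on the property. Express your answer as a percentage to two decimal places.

10.00%

D₁ = €200,000.00 × 1.037 = €207,400.0000
P = D₁/(r − g) ⇒ r = D₁/P + g = €207,400.0000/€3,292,049.78 + 0.037 = 0.063000 + 0.037 = 0.100000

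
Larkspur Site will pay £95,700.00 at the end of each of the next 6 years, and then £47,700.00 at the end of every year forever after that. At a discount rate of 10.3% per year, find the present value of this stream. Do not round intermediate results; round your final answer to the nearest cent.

PV of 6-year annuity: £95,700.00 × [1 − (1+0.103)^−6] / 0.103 = 413159.55535
Perpetuity value at year 6: £47,700.00 / 0.103 = 463106.79612
PV of perpetuity: 463106.79612 / (1+0.103)^6 = 257174.60395
Total PV = 413159.55535 + 257174.60395 = 670334.15930

£670334.16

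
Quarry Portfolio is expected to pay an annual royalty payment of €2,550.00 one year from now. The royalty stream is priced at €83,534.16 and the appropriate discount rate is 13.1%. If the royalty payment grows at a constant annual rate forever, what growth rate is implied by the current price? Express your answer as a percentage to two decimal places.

P = D₁/(r−g) ⇒ g = r − D₁/P = 0.131 − €2,550.00/€83,534.16 = 0.100474

10.05%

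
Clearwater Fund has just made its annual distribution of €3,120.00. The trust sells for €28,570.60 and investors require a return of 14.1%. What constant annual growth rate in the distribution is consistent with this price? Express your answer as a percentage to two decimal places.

P = D₀(1+g)/(r−g) ⇒ P(r−g) = D₀(1+g) ⇒ g(P+D₀) = P·r − D₀
g = (P·r − D₀)/(P + D₀) = (€28,570.60×0.141 − €3,120.00) / (€28,570.60 + €3,120.00) = 0.028666

2.87%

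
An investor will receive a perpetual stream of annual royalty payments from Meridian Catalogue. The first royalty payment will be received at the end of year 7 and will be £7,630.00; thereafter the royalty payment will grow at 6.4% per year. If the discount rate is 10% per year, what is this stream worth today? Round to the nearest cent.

Value at end of year 6: C₁ / (r − g) = £7,630.00 / (0.1 − 0.064) = £211,944.4444
Discount to today: PV = £211,944.4444 / (1 + 0.1)^6 = £211,944.4444 / 1.771561 = £119,637.11

£119637.11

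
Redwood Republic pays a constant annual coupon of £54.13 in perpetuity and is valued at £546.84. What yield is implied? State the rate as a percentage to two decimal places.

9.90%

P = C/r ⇒ r = C/P = £54.13/£546.84 = 0.098987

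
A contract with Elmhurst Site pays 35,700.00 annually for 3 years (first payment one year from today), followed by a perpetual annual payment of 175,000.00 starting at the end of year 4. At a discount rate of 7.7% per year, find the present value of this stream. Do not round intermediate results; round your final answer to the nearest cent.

PV of 3-year annuity: 35,700.00 × [1 − (1+0.077)^−3] / 0.077 = 92502.67242
Perpetuity value at year 3: 175,000.00 / 0.077 = 2272727.27273
PV of perpetuity: 2272727.27273 / (1+0.077)^3 = 1819282.80010
Total PV = 92502.67242 + 1819282.80010 = 1911785.47252

1911785.47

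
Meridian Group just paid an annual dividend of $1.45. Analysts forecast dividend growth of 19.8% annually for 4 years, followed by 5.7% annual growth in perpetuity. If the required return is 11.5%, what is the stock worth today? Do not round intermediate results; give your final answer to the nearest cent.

D_1 = 1.73710
D_2 = 2.08105
D_3 = 2.49309
D_4 = 2.98673
Terminal value at year 4: TV = D_4×(1+g_2)/(r−g_2) = 3.15697/0.058 = 54.43049
P_0 = D_1/(1+r)^1 + D_2/(1+r)^2 + D_3/(1+r)^3 + D_4/(1+r)^4 + TV/(1+r)^4
    = 1.55794 + 1.67391 + 1.79851 + 1.93239 + 35.21622 = 42.17898

$42.18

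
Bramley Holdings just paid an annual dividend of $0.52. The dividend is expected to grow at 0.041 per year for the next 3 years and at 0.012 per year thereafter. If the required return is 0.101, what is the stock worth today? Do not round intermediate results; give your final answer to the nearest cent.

D_1 = 0.54132
D_2 = 0.56351
D_3 = 0.58662
Terminal value at year 3: TV = D_3×(1+g_2)/(r−g_2) = 0.59366/0.089 = 6.67031
P_0 = D_1/(1+r)^1 + D_2/(1+r)^2 + D_3/(1+r)^3 + TV/(1+r)^3
    = 0.49166 + 0.46487 + 0.43954 + 4.99786 = 6.39393

$6.39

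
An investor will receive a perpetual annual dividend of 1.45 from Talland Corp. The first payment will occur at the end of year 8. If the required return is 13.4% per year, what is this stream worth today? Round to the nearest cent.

4.49

Value at end of year 7: C / r = 1.45 / 0.134 = 10.8209
Discount to today: PV = 10.8209 / (1 + 0.134)^7 = 10.8209 / 2.411523 = 4.49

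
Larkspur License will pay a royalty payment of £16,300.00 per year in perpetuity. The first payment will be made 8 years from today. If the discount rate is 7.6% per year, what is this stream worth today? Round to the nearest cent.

Value at end of year 7: C / r = £16,300.00 / 0.076 = £214,473.6842
Discount to today: PV = £214,473.6842 / (1 + 0.076)^7 = £214,473.6842 / 1.669882 = £128,436.40

£128436.40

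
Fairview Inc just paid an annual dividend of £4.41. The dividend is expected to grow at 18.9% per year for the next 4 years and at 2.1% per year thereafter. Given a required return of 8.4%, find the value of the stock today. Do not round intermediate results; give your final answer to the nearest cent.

D_1 = 5.24349
D_2 = 6.23451
D_3 = 7.41283
D_4 = 8.81386
Terminal value at year 4: TV = D_4×(1+g_2)/(r−g_2) = 8.99895/0.063 = 142.84045
P_0 = D_1/(1+r)^1 + D_2/(1+r)^2 + D_3/(1+r)^3 + D_4/(1+r)^4 + TV/(1+r)^4
    = 4.83717 + 5.30571 + 5.81964 + 6.38335 + 103.45085 = 125.79673

£125.80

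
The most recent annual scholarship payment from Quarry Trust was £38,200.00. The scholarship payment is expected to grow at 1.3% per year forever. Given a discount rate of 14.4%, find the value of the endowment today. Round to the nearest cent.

£295393.89

D₁ = D₀ × (1 + g) = £38,200.00 × 1.013 = £38,696.6000
Growing perpetuity: P = D₁ / (r − g) = £38,696.6000 / (0.144 − 0.013) = £295,393.89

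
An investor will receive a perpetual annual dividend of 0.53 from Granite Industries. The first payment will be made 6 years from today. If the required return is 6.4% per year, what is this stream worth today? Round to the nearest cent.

Value at end of year 5: C / r = 0.53 / 0.064 = 8.2813
Discount to today: PV = 8.2813 / (1 + 0.064)^5 = 8.2813 / 1.363666 = 6.07

6.07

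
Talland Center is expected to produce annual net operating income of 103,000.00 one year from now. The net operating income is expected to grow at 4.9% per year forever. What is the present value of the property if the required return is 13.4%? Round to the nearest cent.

Growing perpetuity: P = D₁ / (r − g) = 103,000.0000 / (0.134 − 0.049) = 1,211,764.71

1211764.71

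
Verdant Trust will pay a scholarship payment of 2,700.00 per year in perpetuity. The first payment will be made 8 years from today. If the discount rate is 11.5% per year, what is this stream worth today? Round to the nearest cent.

Value at end of year 7: C / r = 2,700.00 / 0.115 = 23,478.2609
Discount to today: PV = 23,478.2609 / (1 + 0.115)^7 = 23,478.2609 / 2.142516 = 10,958.27

10958.27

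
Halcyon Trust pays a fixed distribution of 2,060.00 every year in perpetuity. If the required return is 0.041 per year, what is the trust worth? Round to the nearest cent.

Level perpetuity: PV = C / r = 2,060.00 / 0.041 = 50,243.90

50243.90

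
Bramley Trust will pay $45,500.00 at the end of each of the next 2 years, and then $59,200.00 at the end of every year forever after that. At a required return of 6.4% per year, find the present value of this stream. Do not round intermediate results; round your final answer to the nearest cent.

PV of 2-year annuity: $45,500.00 × [1 − (1+0.064)^−2] / 0.064 = 82954.09577
Perpetuity value at year 2: $59,200.00 / 0.064 = 925000.00000
PV of perpetuity: 925000.00000 / (1+0.064)^2 = 817068.51716
Total PV = 82954.09577 + 817068.51716 = 900022.61292

$900022.61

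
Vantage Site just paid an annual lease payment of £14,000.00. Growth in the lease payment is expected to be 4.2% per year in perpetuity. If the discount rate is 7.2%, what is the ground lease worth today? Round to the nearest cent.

D₁ = D₀ × (1 + g) = £14,000.00 × 1.042 = £14,588.0000
Growing perpetuity: P = D₁ / (r − g) = £14,588.0000 / (0.072 − 0.042) = £486,266.67

£486266.67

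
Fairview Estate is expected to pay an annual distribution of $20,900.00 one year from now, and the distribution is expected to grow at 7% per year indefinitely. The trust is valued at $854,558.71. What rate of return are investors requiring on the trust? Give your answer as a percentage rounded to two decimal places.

9.45%

P = D₁/(r − g) ⇒ r = D₁/P + g = $20,900.0000/$854,558.71 + 0.07 = 0.024457 + 0.07 = 0.094457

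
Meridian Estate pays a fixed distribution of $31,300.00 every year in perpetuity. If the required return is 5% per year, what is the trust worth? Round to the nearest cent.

Level perpetuity: PV = C / r = $31,300.00 / 0.05 = $626,000.00

$626000.00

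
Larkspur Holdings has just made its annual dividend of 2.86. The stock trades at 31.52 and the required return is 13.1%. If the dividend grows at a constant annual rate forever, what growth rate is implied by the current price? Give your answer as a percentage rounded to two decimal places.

P = D₀(1+g)/(r−g) ⇒ P(r−g) = D₀(1+g) ⇒ g(P+D₀) = P·r − D₀
g = (P·r − D₀)/(P + D₀) = (31.52×0.131 − 2.86) / (31.52 + 2.86) = 0.036914

3.69%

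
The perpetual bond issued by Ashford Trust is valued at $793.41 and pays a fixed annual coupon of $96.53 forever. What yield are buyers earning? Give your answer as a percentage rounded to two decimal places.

P = C/r ⇒ r = C/P = $96.53/$793.41 = 0.121665

12.17%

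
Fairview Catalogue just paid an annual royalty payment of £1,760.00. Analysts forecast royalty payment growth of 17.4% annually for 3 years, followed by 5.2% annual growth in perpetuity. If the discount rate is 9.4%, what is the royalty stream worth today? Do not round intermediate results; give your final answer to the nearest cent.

£60569.84

D_1 = 2066.24000
D_2 = 2425.76576
D_3 = 2847.84900
Terminal value at year 3: TV = D_3×(1+g_2)/(r−g_2) = 2995.93715/0.042 = 71331.83691
P_0 = D_1/(1+r)^1 + D_2/(1+r)^2 + D_3/(1+r)^3 + TV/(1+r)^3
    = 1888.70201 + 2026.81550 + 2175.02870 + 54479.29037 = 60569.83659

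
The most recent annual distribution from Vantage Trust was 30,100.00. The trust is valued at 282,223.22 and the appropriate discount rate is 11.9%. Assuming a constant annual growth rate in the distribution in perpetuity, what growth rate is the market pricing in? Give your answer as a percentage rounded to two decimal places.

1.12%

P = D₀(1+g)/(r−g) ⇒ P(r−g) = D₀(1+g) ⇒ g(P+D₀) = P·r − D₀
g = (P·r − D₀)/(P + D₀) = (282,223.22×0.119 − 30,100.00) / (282,223.22 + 30,100.00) = 0.011157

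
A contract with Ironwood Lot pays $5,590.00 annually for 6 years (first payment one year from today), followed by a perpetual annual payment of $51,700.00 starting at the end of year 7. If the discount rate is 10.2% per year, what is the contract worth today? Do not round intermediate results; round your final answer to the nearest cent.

$307213.24

PV of 6-year annuity: $5,590.00 × [1 − (1+0.102)^−6] / 0.102 = 24203.87630
Perpetuity value at year 6: $51,700.00 / 0.102 = 506862.74510
PV of perpetuity: 506862.74510 / (1+0.102)^6 = 283009.36326
Total PV = 24203.87630 + 283009.36326 = 307213.23956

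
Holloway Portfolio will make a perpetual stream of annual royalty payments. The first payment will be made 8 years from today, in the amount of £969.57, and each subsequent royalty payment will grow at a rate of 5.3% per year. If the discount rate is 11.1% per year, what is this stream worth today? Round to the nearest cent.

£8001.16

Value at end of year 7: C₁ / (r − g) = £969.57 / (0.111 − 0.053) = £16,716.7241
Discount to today: PV = £16,716.7241 / (1 + 0.111)^7 = £16,716.7241 / 2.089288 = £8,001.16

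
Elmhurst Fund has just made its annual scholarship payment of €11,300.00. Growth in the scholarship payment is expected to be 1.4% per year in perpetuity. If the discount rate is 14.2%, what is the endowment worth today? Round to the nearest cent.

€89517.19

D₁ = D₀ × (1 + g) = €11,300.00 × 1.014 = €11,458.2000
Growing perpetuity: P = D₁ / (r − g) = €11,458.2000 / (0.142 − 0.014) = €89,517.19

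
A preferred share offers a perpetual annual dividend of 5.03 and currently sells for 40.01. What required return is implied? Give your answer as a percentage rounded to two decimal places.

12.57%

P = C/r ⇒ r = C/P = 5.03/40.01 = 0.125719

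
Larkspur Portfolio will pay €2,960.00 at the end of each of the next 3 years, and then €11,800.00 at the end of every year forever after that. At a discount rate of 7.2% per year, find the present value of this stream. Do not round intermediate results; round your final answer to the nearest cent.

€140774.45

PV of 3-year annuity: €2,960.00 × [1 − (1+0.072)^−3] / 0.072 = 7739.67792
Perpetuity value at year 3: €11,800.00 / 0.072 = 163888.88889
PV of perpetuity: 163888.88889 / (1+0.072)^3 = 133034.76745
Total PV = 7739.67792 + 133034.76745 = 140774.44537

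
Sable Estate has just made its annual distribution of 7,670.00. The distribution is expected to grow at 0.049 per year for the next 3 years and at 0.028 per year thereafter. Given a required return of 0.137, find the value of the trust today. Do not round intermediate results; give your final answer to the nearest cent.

D_1 = 8045.83000
D_2 = 8440.07567
D_3 = 8853.63938
Terminal value at year 3: TV = D_3×(1+g_2)/(r−g_2) = 9101.54128/0.109 = 83500.37872
P_0 = D_1/(1+r)^1 + D_2/(1+r)^2 + D_3/(1+r)^3 + TV/(1+r)^3
    = 7076.36763 + 6528.68043 + 6023.38238 + 56807.67973 = 76436.11018

76436.11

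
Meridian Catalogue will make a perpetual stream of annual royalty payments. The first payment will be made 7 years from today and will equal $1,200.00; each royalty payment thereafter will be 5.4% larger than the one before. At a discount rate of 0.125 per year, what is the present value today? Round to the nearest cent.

Value at end of year 6: C₁ / (r − g) = $1,200.00 / (0.125 − 0.054) = $16,901.4085
Discount to today: PV = $16,901.4085 / (1 + 0.125)^6 = $16,901.4085 / 2.027287 = $8,336.96

$8336.96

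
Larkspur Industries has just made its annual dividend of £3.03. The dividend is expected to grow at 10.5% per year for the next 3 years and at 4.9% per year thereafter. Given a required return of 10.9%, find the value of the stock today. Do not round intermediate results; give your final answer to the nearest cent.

£61.43

D_1 = 3.34815
D_2 = 3.69971
D_3 = 4.08817
Terminal value at year 3: TV = D_3×(1+g_2)/(r−g_2) = 4.28850/0.06 = 71.47492
P_0 = D_1/(1+r)^1 + D_2/(1+r)^2 + D_3/(1+r)^3 + TV/(1+r)^3
    = 3.01907 + 3.00818 + 2.99733 + 52.40335 = 61.42794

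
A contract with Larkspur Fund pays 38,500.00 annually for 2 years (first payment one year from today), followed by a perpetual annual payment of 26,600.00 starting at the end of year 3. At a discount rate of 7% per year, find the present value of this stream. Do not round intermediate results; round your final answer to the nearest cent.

PV of 2-year annuity: 38,500.00 × [1 − (1+0.07)^−2] / 0.07 = 69608.69945
Perpetuity value at year 2: 26,600.00 / 0.07 = 380000.00000
PV of perpetuity: 380000.00000 / (1+0.07)^2 = 331906.71674
Total PV = 69608.69945 + 331906.71674 = 401515.41619

401515.42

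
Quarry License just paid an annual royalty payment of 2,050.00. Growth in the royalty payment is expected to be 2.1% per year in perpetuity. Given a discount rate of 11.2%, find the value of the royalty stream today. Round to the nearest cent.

23000.55

D₁ = D₀ × (1 + g) = 2,050.00 × 1.021 = 2,093.0500
Growing perpetuity: P = D₁ / (r − g) = 2,093.0500 / (0.112 − 0.021) = 23,000.55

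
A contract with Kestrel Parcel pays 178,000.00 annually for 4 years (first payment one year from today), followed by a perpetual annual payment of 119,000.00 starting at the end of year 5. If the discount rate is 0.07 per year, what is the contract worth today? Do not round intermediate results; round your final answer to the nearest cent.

PV of 4-year annuity: 178,000.00 × [1 − (1+0.07)^−4] / 0.07 = 602923.60365
Perpetuity value at year 4: 119,000.00 / 0.07 = 1700000.00000
PV of perpetuity: 1700000.00000 / (1+0.07)^4 = 1296921.86048
Total PV = 602923.60365 + 1296921.86048 = 1899845.46413

1899845.46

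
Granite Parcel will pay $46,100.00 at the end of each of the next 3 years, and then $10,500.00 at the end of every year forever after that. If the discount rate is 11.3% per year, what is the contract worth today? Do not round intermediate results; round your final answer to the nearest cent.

PV of 3-year annuity: $46,100.00 × [1 − (1+0.113)^−3] / 0.113 = 112070.03622
Perpetuity value at year 3: $10,500.00 / 0.113 = 92920.35398
PV of perpetuity: 92920.35398 / (1+0.113)^3 = 67394.64074
Total PV = 112070.03622 + 67394.64074 = 179464.67697

$179464.68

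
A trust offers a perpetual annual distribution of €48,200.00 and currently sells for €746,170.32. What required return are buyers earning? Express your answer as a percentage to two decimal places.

6.46%

P = C/r ⇒ r = C/P = €48,200.00/€746,170.32 = 0.064597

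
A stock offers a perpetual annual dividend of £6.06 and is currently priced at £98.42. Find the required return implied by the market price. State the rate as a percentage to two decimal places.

P = C/r ⇒ r = C/P = £6.06/£98.42 = 0.061573

6.16%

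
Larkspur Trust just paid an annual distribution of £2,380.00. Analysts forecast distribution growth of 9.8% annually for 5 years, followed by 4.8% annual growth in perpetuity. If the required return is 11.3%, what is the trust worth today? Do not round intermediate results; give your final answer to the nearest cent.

£47283.34

D_1 = 2613.24000
D_2 = 2869.33752
D_3 = 3150.53260
D_4 = 3459.28479
D_5 = 3798.29470
Terminal value at year 5: TV = D_5×(1+g_2)/(r−g_2) = 3980.61285/0.065 = 61240.19764
P_0 = D_1/(1+r)^1 + D_2/(1+r)^2 + D_3/(1+r)^3 + D_4/(1+r)^4 + D_5/(1+r)^5 + TV/(1+r)^5
    = 2347.92453 + 2316.28134 + 2285.06461 + 2254.26859 + 2223.88761 + 35855.91106 = 47283.33775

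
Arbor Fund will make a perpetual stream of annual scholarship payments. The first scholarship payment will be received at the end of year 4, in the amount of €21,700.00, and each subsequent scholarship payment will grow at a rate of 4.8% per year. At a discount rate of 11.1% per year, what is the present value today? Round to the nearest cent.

€251175.35

Value at end of year 3: C₁ / (r − g) = €21,700.00 / (0.111 − 0.048) = €344,444.4444
Discount to today: PV = €344,444.4444 / (1 + 0.111)^3 = €344,444.4444 / 1.371331 = €251,175.35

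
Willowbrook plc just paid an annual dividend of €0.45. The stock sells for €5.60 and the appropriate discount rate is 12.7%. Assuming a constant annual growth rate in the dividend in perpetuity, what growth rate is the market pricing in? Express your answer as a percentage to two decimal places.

P = D₀(1+g)/(r−g) ⇒ P(r−g) = D₀(1+g) ⇒ g(P+D₀) = P·r − D₀
g = (P·r − D₀)/(P + D₀) = (€5.60×0.127 − €0.45) / (€5.60 + €0.45) = 0.043174

4.32%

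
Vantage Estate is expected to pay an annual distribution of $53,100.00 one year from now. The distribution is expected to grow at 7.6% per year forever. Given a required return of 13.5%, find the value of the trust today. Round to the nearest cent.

Growing perpetuity: P = D₁ / (r − g) = $53,100.0000 / (0.135 − 0.076) = $900,000.00

$900000.00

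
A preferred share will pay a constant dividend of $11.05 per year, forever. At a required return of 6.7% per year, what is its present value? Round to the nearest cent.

Level perpetuity: PV = C / r = $11.05 / 0.067 = $164.93

$164.93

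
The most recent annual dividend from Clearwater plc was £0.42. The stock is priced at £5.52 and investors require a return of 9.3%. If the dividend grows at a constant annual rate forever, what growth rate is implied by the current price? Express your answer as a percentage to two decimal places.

1.57%

P = D₀(1+g)/(r−g) ⇒ P(r−g) = D₀(1+g) ⇒ g(P+D₀) = P·r − D₀
g = (P·r − D₀)/(P + D₀) = (£5.52×0.093 − £0.42) / (£5.52 + £0.42) = 0.015717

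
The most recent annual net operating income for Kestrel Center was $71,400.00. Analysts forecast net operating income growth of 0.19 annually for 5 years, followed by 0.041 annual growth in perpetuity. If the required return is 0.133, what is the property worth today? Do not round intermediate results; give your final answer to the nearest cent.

$1447268.12

D_1 = 84966.00000
D_2 = 101109.54000
D_3 = 120320.35260
D_4 = 143181.21959
D_5 = 170385.65132
Terminal value at year 5: TV = D_5×(1+g_2)/(r−g_2) = 177371.46302/0.092 = 1927950.68501
P_0 = D_1/(1+r)^1 + D_2/(1+r)^2 + D_3/(1+r)^3 + D_4/(1+r)^4 + D_5/(1+r)^5 + TV/(1+r)^5
    = 74992.05649 + 78764.82544 + 82727.39830 + 86889.32389 + 91260.63145 + 1032633.88414 = 1447268.11971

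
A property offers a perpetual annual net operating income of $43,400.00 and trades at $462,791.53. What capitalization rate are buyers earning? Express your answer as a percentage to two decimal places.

P = C/r ⇒ r = C/P = $43,400.00/$462,791.53 = 0.093779

9.38%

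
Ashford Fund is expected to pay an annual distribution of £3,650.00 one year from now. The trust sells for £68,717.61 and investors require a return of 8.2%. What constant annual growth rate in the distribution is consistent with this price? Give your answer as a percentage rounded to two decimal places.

P = D₁/(r−g) ⇒ g = r − D₁/P = 0.082 − £3,650.00/£68,717.61 = 0.028884

2.89%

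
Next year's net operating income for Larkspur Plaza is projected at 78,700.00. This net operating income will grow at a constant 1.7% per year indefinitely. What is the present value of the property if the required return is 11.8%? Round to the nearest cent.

Growing perpetuity: P = D₁ / (r − g) = 78,700.0000 / (0.118 − 0.017) = 779,207.92

779207.92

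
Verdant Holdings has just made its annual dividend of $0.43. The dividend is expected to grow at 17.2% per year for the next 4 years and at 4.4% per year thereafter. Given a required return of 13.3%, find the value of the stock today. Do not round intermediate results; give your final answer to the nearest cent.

D_1 = 0.50396
D_2 = 0.59064
D_3 = 0.69223
D_4 = 0.81130
Terminal value at year 4: TV = D_4×(1+g_2)/(r−g_2) = 0.84699/0.089 = 9.51677
P_0 = D_1/(1+r)^1 + D_2/(1+r)^2 + D_3/(1+r)^3 + D_4/(1+r)^4 + TV/(1+r)^4
    = 0.44480 + 0.46011 + 0.47595 + 0.49233 + 5.77524 = 7.64843

$7.65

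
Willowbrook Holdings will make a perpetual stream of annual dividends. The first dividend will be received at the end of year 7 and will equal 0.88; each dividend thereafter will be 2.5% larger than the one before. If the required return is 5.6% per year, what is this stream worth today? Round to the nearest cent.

Value at end of year 6: C₁ / (r − g) = 0.88 / (0.056 − 0.025) = 28.3871
Discount to today: PV = 28.3871 / (1 + 0.056)^6 = 28.3871 / 1.386703 = 20.47

20.47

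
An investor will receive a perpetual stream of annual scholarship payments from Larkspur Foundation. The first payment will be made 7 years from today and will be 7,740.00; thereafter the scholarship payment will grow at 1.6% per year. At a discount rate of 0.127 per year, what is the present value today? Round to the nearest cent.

34030.98

Value at end of year 6: C₁ / (r − g) = 7,740.00 / (0.127 − 0.016) = 69,729.7297
Discount to today: PV = 69,729.7297 / (1 + 0.127)^6 = 69,729.7297 / 2.049007 = 34,030.98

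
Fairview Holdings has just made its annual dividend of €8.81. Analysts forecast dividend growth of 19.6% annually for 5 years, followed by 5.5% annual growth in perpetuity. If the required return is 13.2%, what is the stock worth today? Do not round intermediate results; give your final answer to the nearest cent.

D_1 = 10.53676
D_2 = 12.60196
D_3 = 15.07195
D_4 = 18.02605
D_5 = 21.55916
Terminal value at year 5: TV = D_5×(1+g_2)/(r−g_2) = 22.74491/0.077 = 295.38847
P_0 = D_1/(1+r)^1 + D_2/(1+r)^2 + D_3/(1+r)^3 + D_4/(1+r)^4 + D_5/(1+r)^5 + TV/(1+r)^5
    = 9.30809 + 9.83434 + 10.39035 + 10.97779 + 11.59844 + 158.91372 = 211.02274

€211.02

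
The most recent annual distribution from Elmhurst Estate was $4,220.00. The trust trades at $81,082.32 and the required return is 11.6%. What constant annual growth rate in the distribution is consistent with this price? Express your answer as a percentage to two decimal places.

P = D₀(1+g)/(r−g) ⇒ P(r−g) = D₀(1+g) ⇒ g(P+D₀) = P·r − D₀
g = (P·r − D₀)/(P + D₀) = ($81,082.32×0.116 − $4,220.00) / ($81,082.32 + $4,220.00) = 0.060790

6.08%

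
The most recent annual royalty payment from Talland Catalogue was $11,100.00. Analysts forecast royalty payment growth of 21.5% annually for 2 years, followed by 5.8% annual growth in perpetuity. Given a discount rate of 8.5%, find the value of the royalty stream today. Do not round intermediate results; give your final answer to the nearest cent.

$571777.88

D_1 = 13486.50000
D_2 = 16386.09750
Terminal value at year 2: TV = D_2×(1+g_2)/(r−g_2) = 17336.49115/0.027 = 642092.26500
P_0 = D_1/(1+r)^1 + D_2/(1+r)^2 + TV/(1+r)^2
    = 12429.95392 + 13919.25715 + 545428.66912 = 571777.88018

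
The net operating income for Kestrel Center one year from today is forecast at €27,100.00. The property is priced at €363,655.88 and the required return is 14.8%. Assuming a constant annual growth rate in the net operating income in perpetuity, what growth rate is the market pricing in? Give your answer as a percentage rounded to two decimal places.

7.35%

P = D₁/(r−g) ⇒ g = r − D₁/P = 0.148 − €27,100.00/€363,655.88 = 0.073479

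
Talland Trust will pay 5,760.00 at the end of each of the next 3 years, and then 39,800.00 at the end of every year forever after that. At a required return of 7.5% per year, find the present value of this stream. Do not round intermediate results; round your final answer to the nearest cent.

442144.77

PV of 3-year annuity: 5,760.00 × [1 − (1+0.075)^−3] / 0.075 = 14979.02826
Perpetuity value at year 3: 39,800.00 / 0.075 = 530666.66667
PV of perpetuity: 530666.66667 / (1+0.075)^3 = 427165.74222
Total PV = 14979.02826 + 427165.74222 = 442144.77048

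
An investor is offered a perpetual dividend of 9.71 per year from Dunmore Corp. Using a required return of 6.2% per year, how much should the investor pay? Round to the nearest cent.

Level perpetuity: PV = C / r = 9.71 / 0.062 = 156.61

156.61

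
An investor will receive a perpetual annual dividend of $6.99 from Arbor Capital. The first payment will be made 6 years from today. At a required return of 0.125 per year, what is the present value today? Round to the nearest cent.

Value at end of year 5: C / r = $6.99 / 0.125 = $55.9200
Discount to today: PV = $55.9200 / (1 + 0.125)^5 = $55.9200 / 1.802032 = $31.03

$31.03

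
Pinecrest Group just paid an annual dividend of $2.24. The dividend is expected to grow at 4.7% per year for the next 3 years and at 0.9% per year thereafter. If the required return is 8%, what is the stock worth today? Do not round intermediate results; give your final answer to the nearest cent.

D_1 = 2.34528
D_2 = 2.45551
D_3 = 2.57092
Terminal value at year 3: TV = D_3×(1+g_2)/(r−g_2) = 2.59406/0.071 = 36.53599
P_0 = D_1/(1+r)^1 + D_2/(1+r)^2 + D_3/(1+r)^3 + TV/(1+r)^3
    = 2.17156 + 2.10520 + 2.04088 + 29.00345 = 35.32108

$35.32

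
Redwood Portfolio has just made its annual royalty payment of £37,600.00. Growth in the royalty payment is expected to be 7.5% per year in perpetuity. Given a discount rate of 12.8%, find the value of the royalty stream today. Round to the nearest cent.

£762641.51

D₁ = D₀ × (1 + g) = £37,600.00 × 1.075 = £40,420.0000
Growing perpetuity: P = D₁ / (r − g) = £40,420.0000 / (0.128 − 0.075) = £762,641.51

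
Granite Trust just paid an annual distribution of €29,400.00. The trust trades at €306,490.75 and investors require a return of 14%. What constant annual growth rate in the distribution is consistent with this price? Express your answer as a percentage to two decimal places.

4.02%

P = D₀(1+g)/(r−g) ⇒ P(r−g) = D₀(1+g) ⇒ g(P+D₀) = P·r − D₀
g = (P·r − D₀)/(P + D₀) = (€306,490.75×0.14 − €29,400.00) / (€306,490.75 + €29,400.00) = 0.040218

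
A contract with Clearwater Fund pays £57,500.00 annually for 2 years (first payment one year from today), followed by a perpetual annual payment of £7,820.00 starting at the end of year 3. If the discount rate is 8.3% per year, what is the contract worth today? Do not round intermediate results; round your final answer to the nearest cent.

£182446.39

PV of 2-year annuity: £57,500.00 × [1 − (1+0.083)^−2] / 0.083 = 102117.50643
Perpetuity value at year 2: £7,820.00 / 0.083 = 94216.86747
PV of perpetuity: 94216.86747 / (1+0.083)^2 = 80328.88660
Total PV = 102117.50643 + 80328.88660 = 182446.39303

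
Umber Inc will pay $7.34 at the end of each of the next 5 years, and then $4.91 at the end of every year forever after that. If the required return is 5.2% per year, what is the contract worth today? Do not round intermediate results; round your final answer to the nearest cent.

$104.89

PV of 5-year annuity: $7.34 × [1 − (1+0.052)^−5] / 0.052 = 31.60343
Perpetuity value at year 5: $4.91 / 0.052 = 94.42308
PV of perpetuity: 94.42308 / (1+0.052)^5 = 73.28236
Total PV = 31.60343 + 73.28236 = 104.88579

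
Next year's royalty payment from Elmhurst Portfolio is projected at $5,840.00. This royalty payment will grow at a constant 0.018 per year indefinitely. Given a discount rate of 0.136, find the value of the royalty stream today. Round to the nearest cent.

Growing perpetuity: P = D₁ / (r − g) = $5,840.0000 / (0.136 − 0.018) = $49,491.53

$49491.53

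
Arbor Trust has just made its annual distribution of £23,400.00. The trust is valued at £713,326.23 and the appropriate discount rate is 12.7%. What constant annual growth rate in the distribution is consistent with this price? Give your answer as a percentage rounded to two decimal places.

9.12%

P = D₀(1+g)/(r−g) ⇒ P(r−g) = D₀(1+g) ⇒ g(P+D₀) = P·r − D₀
g = (P·r − D₀)/(P + D₀) = (£713,326.23×0.127 − £23,400.00) / (£713,326.23 + £23,400.00) = 0.091204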